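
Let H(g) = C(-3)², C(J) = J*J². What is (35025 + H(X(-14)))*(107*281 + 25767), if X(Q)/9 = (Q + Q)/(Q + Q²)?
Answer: 1996288836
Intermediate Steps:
C(J) = J³
X(Q) = 18*Q/(Q + Q²) (X(Q) = 9*((Q + Q)/(Q + Q²)) = 9*((2*Q)/(Q + Q²)) = 9*(2*Q/(Q + Q²)) = 18*Q/(Q + Q²))
H(g) = 729 (H(g) = ((-3)³)² = (-27)² = 729)
(35025 + H(X(-14)))*(107*281 + 25767) = (35025 + 729)*(107*281 + 25767) = 35754*(30067 + 25767) = 35754*55834 = 1996288836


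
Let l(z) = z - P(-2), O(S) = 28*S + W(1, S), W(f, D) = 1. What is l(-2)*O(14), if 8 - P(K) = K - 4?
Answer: -6288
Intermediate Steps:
P(K) = 12 - K (P(K) = 8 - (K - 4) = 8 - (-4 + K) = 8 + (4 - K) = 12 - K)
O(S) = 1 + 28*S (O(S) = 28*S + 1 = 1 + 28*S)
l(z) = -14 + z (l(z) = z - (12 - 1*(-2)) = z - (12 + 2) = z - 1*14 = z - 14 = -14 + z)
l(-2)*O(14) = (-14 - 2)*(1 + 28*14) = -16*(1 + 392) = -16*393 = -6288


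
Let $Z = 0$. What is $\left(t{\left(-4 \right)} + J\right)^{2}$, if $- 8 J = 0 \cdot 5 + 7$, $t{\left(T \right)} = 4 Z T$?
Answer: $\frac{49}{64} \approx 0.76563$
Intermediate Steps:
$t{\left(T \right)} = 0$ ($t{\left(T \right)} = 4 \cdot 0 T = 0 T = 0$)
$J = - \frac{7}{8}$ ($J = - \frac{0 \cdot 5 + 7}{8} = - \frac{0 + 7}{8} = \left(- \frac{1}{8}\right) 7 = - \frac{7}{8} \approx -0.875$)
$\left(t{\left(-4 \right)} + J\right)^{2} = \left(0 - \frac{7}{8}\right)^{2} = \left(- \frac{7}{8}\right)^{2} = \frac{49}{64}$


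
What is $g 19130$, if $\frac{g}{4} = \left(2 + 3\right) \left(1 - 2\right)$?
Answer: $-382600$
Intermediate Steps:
$g = -20$ ($g = 4 \left(2 + 3\right) \left(1 - 2\right) = 4 \cdot 5 \left(-1\right) = 4 \left(-5\right) = -20$)
$g 19130 = \left(-20\right) 19130 = -382600$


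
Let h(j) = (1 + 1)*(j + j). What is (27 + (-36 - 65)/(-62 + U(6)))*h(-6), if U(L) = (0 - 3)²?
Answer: -36768/53 ≈ -693.74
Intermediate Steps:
U(L) = 9 (U(L) = (-3)² = 9)
h(j) = 4*j (h(j) = 2*(2*j) = 4*j)
(27 + (-36 - 65)/(-62 + U(6)))*h(-6) = (27 + (-36 - 65)/(-62 + 9))*(4*(-6)) = (27 - 101/(-53))*(-24) = (27 - 101*(-1/53))*(-24) = (27 + 101/53)*(-24) = (1532/53)*(-24) = -36768/53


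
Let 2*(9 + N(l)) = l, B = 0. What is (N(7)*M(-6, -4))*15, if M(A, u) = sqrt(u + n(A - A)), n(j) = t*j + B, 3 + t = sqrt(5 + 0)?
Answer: -165*I ≈ -165.0*I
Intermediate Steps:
t = -3 + sqrt(5) (t = -3 + sqrt(5 + 0) = -3 + sqrt(5) ≈ -0.76393)
n(j) = j*(-3 + sqrt(5)) (n(j) = (-3 + sqrt(5))*j + 0 = j*(-3 + sqrt(5)) + 0 = j*(-3 + sqrt(5)))
M(A, u) = sqrt(u) (M(A, u) = sqrt(u + (A - A)*(-3 + sqrt(5))) = sqrt(u + 0*(-3 + sqrt(5))) = sqrt(u + 0) = sqrt(u))
N(l) = -9 + l/2
(N(7)*M(-6, -4))*15 = ((-9 + (1/2)*7)*sqrt(-4))*15 = ((-9 + 7/2)*(2*I))*15 = -11*I*15 = -165*I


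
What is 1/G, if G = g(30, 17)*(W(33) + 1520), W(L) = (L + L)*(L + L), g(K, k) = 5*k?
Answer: 1/499460 ≈ 2.0022e-6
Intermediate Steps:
W(L) = 4*L**2 (W(L) = (2*L)*(2*L) = 4*L**2)
G = 499460 (G = (5*17)*(4*33**2 + 1520) = 85*(4*1089 + 1520) = 85*(4356 + 1520) = 85*5876 = 499460)
1/G = 1/499460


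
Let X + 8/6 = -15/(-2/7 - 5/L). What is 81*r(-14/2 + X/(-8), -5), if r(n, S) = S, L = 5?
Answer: -405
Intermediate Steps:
X = 31/3 (X = -4/3 - 15/(-2/7 - 5/5) = -4/3 - 15/(-2*1/7 - 5*1/5) = -4/3 - 15/(-2/7 - 1) = -4/3 - 15/(-9/7) = -4/3 - 15*(-7/9) = -4/3 + 35/3 = 31/3 ≈ 10.333)
81*r(-14/2 + X/(-8), -5) = 81*(-5) = -405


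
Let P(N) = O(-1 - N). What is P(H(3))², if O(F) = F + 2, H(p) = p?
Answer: 4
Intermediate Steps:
O(F) = 2 + F
P(N) = 1 - N (P(N) = 2 + (-1 - N) = 1 - N)
P(H(3))² = (1 - 1*3)² = (1 - 3)² = (-2)² = 4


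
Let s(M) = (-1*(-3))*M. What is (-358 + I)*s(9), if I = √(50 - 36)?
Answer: -9666 + 27*√14 ≈ -9565.0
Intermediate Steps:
I = √14 ≈ 3.7417
s(M) = 3*M
(-358 + I)*s(9) = (-358 + √14)*(3*9) = (-358 + √14)*27 = -9666 + 27*√14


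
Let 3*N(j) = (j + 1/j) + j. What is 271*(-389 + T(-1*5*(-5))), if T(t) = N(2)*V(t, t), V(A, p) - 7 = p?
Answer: -92411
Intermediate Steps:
V(A, p) = 7 + p
N(j) = 1/(3*j) + 2*j/3 (N(j) = ((j + 1/j) + j)/3 = (1/j + 2*j)/3 = 1/(3*j) + 2*j/3)
T(t) = 21/2 + 3*t/2 (T(t) = ((⅓)*(1 + 2*2²)/2)*(7 + t) = ((⅓)*(½)*(1 + 2*4))*(7 + t) = ((⅓)*(½)*(1 + 8))*(7 + t) = ((⅓)*(½)*9)*(7 + t) = 3*(7 + t)/2 = 21/2 + 3*t/2)
271*(-389 + T(-1*5*(-5))) = 271*(-389 + (21/2 + 3*(-1*5*(-5))/2)) = 271*(-389 + (21/2 + 3*(-5*(-5))/2)) = 271*(-389 + (21/2 + (3/2)*25)) = 271*(-389 + (21/2 + 75/2)) = 271*(-389 + 48) = 271*(-341) = -92411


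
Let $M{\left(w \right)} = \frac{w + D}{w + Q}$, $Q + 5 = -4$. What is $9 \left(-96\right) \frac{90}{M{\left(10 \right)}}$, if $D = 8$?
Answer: $-4320$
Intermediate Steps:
$Q = -9$ ($Q = -5 - 4 = -9$)
$M{\left(w \right)} = \frac{8 + w}{-9 + w}$ ($M{\left(w \right)} = \frac{w + 8}{w - 9} = \frac{8 + w}{-9 + w}$)
$9 \left(-96\right) \frac{90}{M{\left(10 \right)}} = 9 \left(-96\right) \frac{90}{\frac{1}{-9 + 10} \left(8 + 10\right)} = - 864 \frac{90}{1^{-1} \cdot 18} = - 864 \frac{90}{1 \cdot 18} = - 864 \cdot \frac{90}{18} = - 864 \cdot 90 \cdot \frac{1}{18} = \left(-864\right) 5 = -4320$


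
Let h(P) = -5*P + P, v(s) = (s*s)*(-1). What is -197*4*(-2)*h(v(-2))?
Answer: 25216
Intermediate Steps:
v(s) = -s**2 (v(s) = s**2*(-1) = -s**2)
h(P) = -4*P
-197*4*(-2)*h(v(-2)) = -197*4*(-2)*(-(-4)*(-2)**2) = -(-1576)*(-(-4)*4) = -(-1576)*(-4*(-4)) = -(-1576)*16 = -197*(-128) = 25216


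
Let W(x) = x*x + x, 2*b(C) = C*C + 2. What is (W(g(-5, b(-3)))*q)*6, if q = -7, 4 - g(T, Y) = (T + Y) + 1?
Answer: -735/2 ≈ -367.50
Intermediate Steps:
b(C) = 1 + C²/2 (b(C) = (C*C + 2)/2 = (C² + 2)/2 = (2 + C²)/2 = 1 + C²/2)
g(T, Y) = 3 - T - Y (g(T, Y) = 4 - ((T + Y) + 1) = 4 - (1 + T + Y) = 4 + (-1 - T - Y) = 3 - T - Y)
W(x) = x + x² (W(x) = x² + x = x + x²)
(W(g(-5, b(-3)))*q)*6 = (((3 - 1*(-5) - (1 + (½)*(-3)²))*(1 + (3 - 1*(-5) - (1 + (½)*(-3)²))))*(-7))*6 = (((3 + 5 - (1 + (½)*9))*(1 + (3 + 5 - (1 + (½)*9))))*(-7))*6 = (((3 + 5 - (1 + 9/2))*(1 + (3 + 5 - (1 + 9/2))))*(-7))*6 = (((3 + 5 - 1*11/2)*(1 + (3 + 5 - 1*11/2)))*(-7))*6 = (((3 + 5 - 11/2)*(1 + (3 + 5 - 11/2)))*(-7))*6 = ((5*(1 + 5/2)/2)*(-7))*6 = (((5/2)*(7/2))*(-7))*6 = ((35/4)*(-7))*6 = -245/4*6 = -735/2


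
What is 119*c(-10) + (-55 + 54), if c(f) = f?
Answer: -1191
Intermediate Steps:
119*c(-10) + (-55 + 54) = 119*(-10) + (-55 + 54) = -1190 - 1 = -1191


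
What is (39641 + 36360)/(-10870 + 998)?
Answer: -76001/9872 ≈ -7.6986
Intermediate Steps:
(39641 + 36360)/(-10870 + 998) = 76001/(-9872) = 76001*(-1/9872) = -76001/9872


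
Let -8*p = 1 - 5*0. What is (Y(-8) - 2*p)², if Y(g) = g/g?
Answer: 25/16 ≈ 1.5625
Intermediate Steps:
Y(g) = 1
p = -⅛ (p = -(1 - 5*0)/8 = -(1 + 0)/8 = -⅛*1 = -⅛ ≈ -0.12500)
(Y(-8) - 2*p)² = (1 - 2*(-⅛))² = (1 + ¼)² = (5/4)² = 25/16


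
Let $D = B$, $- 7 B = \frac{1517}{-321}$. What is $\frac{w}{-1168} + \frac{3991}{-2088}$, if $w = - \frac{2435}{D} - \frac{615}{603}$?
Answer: $\frac{4560324007}{3873055734} \approx 1.1774$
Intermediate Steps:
$B = \frac{1517}{2247}$ ($B = - \frac{1517 \frac{1}{-321}}{7} = - \frac{1517 \left(- \frac{1}{321}\right)}{7} = \left(- \frac{1}{7}\right) \left(- \frac{1517}{321}\right) = \frac{1517}{2247} \approx 0.67512$)
$D = \frac{1517}{2247} \approx 0.67512$
$w = - \frac{1100071430}{304917}$ ($w = - \frac{2435}{\frac{1517}{2247}} - \frac{615}{603} = \left(-2435\right) \frac{2247}{1517} - \frac{205}{201} = - \frac{5471445}{1517} - \frac{205}{201} = - \frac{1100071430}{304917} \approx -3607.8$)
$\frac{w}{-1168} + \frac{3991}{-2088} = - \frac{1100071430}{304917 \left(-1168\right)} + \frac{3991}{-2088} = \left(- \frac{1100071430}{304917}\right) \left(- \frac{1}{1168}\right) + 3991 \left(- \frac{1}{2088}\right) = \frac{550035715}{178071528} - \frac{3991}{2088} = \frac{4560324007}{3873055734}$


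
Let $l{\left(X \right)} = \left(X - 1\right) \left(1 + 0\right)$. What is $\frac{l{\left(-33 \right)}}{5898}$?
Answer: $- \frac{17}{2949} \approx -0.0057647$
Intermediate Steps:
$l{\left(X \right)} = -1 + X$ ($l{\left(X \right)} = \left(-1 + X\right) 1 = -1 + X$)
$\frac{l{\left(-33 \right)}}{5898} = \frac{-1 - 33}{5898} = \left(-34\right) \frac{1}{5898} = - \frac{17}{2949}$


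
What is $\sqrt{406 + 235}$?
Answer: $\sqrt{641} \approx 25.318$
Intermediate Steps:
$\sqrt{406 + 235} = \sqrt{641}$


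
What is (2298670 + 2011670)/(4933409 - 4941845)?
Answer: -18905/37 ≈ -510.95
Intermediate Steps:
(2298670 + 2011670)/(4933409 - 4941845) = 4310340/(-8436) = 4310340*(-1/8436) = -18905/37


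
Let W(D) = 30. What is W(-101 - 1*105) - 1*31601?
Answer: -31571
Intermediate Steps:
W(-101 - 1*105) - 1*31601 = 30 - 1*31601 = 30 - 31601 = -31571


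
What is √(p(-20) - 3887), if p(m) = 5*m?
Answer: 3*I*√443 ≈ 63.143*I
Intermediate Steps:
√(p(-20) - 3887) = √(5*(-20) - 3887) = √(-100 - 3887) = √(-3987) = 3*I*√443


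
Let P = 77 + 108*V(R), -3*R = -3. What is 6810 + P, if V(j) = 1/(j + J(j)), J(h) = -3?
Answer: 6833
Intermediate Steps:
R = 1 (R = -⅓*(-3) = 1)
V(j) = 1/(-3 + j) (V(j) = 1/(j - 3) = 1/(-3 + j))
P = 23 (P = 77 + 108/(-3 + 1) = 77 + 108/(-2) = 77 + 108*(-½) = 77 - 54 = 23)
6810 + P = 6810 + 23 = 6833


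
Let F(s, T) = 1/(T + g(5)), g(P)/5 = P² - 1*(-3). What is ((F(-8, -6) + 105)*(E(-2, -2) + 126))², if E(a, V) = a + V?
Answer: 736732105561/4489 ≈ 1.6412e+8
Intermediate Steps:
g(P) = 15 + 5*P² (g(P) = 5*(P² - 1*(-3)) = 5*(P² + 3) = 5*(3 + P²) = 15 + 5*P²)
F(s, T) = 1/(140 + T) (F(s, T) = 1/(T + (15 + 5*5²)) = 1/(T + (15 + 5*25)) = 1/(T + (15 + 125)) = 1/(T + 140) = 1/(140 + T))
E(a, V) = V + a
((F(-8, -6) + 105)*(E(-2, -2) + 126))² = ((1/(140 - 6) + 105)*((-2 - 2) + 126))² = ((1/134 + 105)*(-4 + 126))² = ((1/134 + 105)*122)² = ((14071/134)*122)² = (858331/67)² = 736732105561/4489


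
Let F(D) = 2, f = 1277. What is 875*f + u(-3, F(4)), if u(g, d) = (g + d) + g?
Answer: 1117371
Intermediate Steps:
u(g, d) = d + 2*g (u(g, d) = (d + g) + g = d + 2*g)
875*f + u(-3, F(4)) = 875*1277 + (2 + 2*(-3)) = 1117375 + (2 - 6) = 1117375 - 4 = 1117371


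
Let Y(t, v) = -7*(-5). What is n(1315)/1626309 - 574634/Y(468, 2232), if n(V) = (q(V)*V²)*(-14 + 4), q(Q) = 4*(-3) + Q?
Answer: -1723145507156/56920815 ≈ -30273.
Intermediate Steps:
Y(t, v) = 35
q(Q) = -12 + Q
n(V) = -10*V²*(-12 + V) (n(V) = ((-12 + V)*V²)*(-14 + 4) = (V²*(-12 + V))*(-10) = -10*V²*(-12 + V))
n(1315)/1626309 - 574634/Y(468, 2232) = (10*1315²*(12 - 1*1315))/1626309 - 574634/35 = (10*1729225*(12 - 1315))*(1/1626309) - 574634*1/35 = (10*1729225*(-1303))*(1/1626309) - 574634/35 = -22531801750*1/1626309 - 574634/35 = -22531801750/1626309 - 574634/35 = -1723145507156/56920815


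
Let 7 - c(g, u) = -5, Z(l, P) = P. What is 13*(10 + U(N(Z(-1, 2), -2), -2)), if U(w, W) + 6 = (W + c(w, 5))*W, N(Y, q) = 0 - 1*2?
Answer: -208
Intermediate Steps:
c(g, u) = 12 (c(g, u) = 7 - 1*(-5) = 7 + 5 = 12)
N(Y, q) = -2 (N(Y, q) = 0 - 2 = -2)
U(w, W) = -6 + W*(12 + W) (U(w, W) = -6 + (W + 12)*W = -6 + (12 + W)*W = -6 + W*(12 + W))
13*(10 + U(N(Z(-1, 2), -2), -2)) = 13*(10 + (-6 + (-2)² + 12*(-2))) = 13*(10 + (-6 + 4 - 24)) = 13*(10 - 26) = 13*(-16) = -208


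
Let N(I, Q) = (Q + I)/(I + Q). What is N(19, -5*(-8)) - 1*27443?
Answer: -27442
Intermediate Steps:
N(I, Q) = 1 (N(I, Q) = (I + Q)/(I + Q) = 1)
N(19, -5*(-8)) - 1*27443 = 1 - 1*27443 = 1 - 27443 = -27442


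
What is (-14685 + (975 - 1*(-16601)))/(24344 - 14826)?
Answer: 2891/9518 ≈ 0.30374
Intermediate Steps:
(-14685 + (975 - 1*(-16601)))/(24344 - 14826) = (-14685 + (975 + 16601))/9518 = (-14685 + 17576)*(1/9518) = 2891*(1/9518) = 2891/9518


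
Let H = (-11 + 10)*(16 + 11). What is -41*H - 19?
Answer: 1088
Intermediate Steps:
H = -27 (H = -1*27 = -27)
-41*H - 19 = -41*(-27) - 19 = 1107 - 19 = 1088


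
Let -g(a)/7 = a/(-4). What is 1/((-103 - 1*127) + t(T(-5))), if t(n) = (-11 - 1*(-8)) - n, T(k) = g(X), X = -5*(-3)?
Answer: -4/1037 ≈ -0.0038573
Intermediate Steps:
X = 15
g(a) = 7*a/4 (g(a) = -7*a/(-4) = -7*a*(-1)/4 = -(-7)*a/4 = 7*a/4)
T(k) = 105/4 (T(k) = (7/4)*15 = 105/4)
t(n) = -3 - n (t(n) = (-11 + 8) - n = -3 - n)
1/((-103 - 1*127) + t(T(-5))) = 1/((-103 - 1*127) + (-3 - 1*105/4)) = 1/((-103 - 127) + (-3 - 105/4)) = 1/(-230 - 117/4) = 1/(-1037/4) = -4/1037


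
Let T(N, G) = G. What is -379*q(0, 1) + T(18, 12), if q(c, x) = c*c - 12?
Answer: 4560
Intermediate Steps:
q(c, x) = -12 + c² (q(c, x) = c² - 12 = -12 + c²)
-379*q(0, 1) + T(18, 12) = -379*(-12 + 0²) + 12 = -379*(-12 + 0) + 12 = -379*(-12) + 12 = 4548 + 12 = 4560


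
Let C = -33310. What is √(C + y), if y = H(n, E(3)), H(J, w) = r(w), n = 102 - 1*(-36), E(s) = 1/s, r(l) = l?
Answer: I*√299787/3 ≈ 182.51*I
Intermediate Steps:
n = 138 (n = 102 + 36 = 138)
H(J, w) = w
y = ⅓ (y = 1/3 = ⅓ ≈ 0.33333)
√(C + y) = √(-33310 + ⅓) = √(-99929/3) = I*√299787/3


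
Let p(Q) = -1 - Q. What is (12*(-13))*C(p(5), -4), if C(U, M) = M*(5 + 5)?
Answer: 6240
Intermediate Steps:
C(U, M) = 10*M (C(U, M) = M*10 = 10*M)
(12*(-13))*C(p(5), -4) = (12*(-13))*(10*(-4)) = -156*(-40) = 6240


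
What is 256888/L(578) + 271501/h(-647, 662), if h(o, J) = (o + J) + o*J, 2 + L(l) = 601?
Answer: 109862244413/256551101 ≈ 428.23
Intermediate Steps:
L(l) = 599 (L(l) = -2 + 601 = 599)
h(o, J) = J + o + J*o (h(o, J) = (J + o) + J*o = J + o + J*o)
256888/L(578) + 271501/h(-647, 662) = 256888/599 + 271501/(662 - 647 + 662*(-647)) = 256888*(1/599) + 271501/(662 - 647 - 428314) = 256888/599 + 271501/(-428299) = 256888/599 + 271501*(-1/428299) = 256888/599 - 271501/428299 = 109862244413/256551101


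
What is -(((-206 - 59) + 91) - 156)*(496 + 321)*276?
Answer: 74412360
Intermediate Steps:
-(((-206 - 59) + 91) - 156)*(496 + 321)*276 = -((-265 + 91) - 156)*817*276 = -(-174 - 156)*817*276 = -(-330*817)*276 = -(-269610)*276 = -1*(-74412360) = 74412360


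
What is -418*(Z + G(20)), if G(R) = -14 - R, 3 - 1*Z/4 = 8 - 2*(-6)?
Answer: 42636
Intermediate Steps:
Z = -68 (Z = 12 - 4*(8 - 2*(-6)) = 12 - 4*(8 + 12) = 12 - 4*20 = 12 - 80 = -68)
-418*(Z + G(20)) = -418*(-68 + (-14 - 1*20)) = -418*(-68 + (-14 - 20)) = -418*(-68 - 34) = -418*(-102) = 42636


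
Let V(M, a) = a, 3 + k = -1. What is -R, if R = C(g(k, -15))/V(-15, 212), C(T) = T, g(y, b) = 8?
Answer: -2/53 ≈ -0.037736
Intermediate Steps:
k = -4 (k = -3 - 1 = -4)
R = 2/53 (R = 8/212 = 8*(1/212) = 2/53 ≈ 0.037736)
-R = -1*2/53 = -2/53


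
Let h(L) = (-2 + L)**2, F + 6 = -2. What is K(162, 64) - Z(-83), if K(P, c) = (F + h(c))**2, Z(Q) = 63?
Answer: 14714833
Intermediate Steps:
F = -8 (F = -6 - 2 = -8)
K(P, c) = (-8 + (-2 + c)**2)**2
K(162, 64) - Z(-83) = (-8 + (-2 + 64)**2)**2 - 1*63 = (-8 + 62**2)**2 - 63 = (-8 + 3844)**2 - 63 = 3836**2 - 63 = 14714896 - 63 = 14714833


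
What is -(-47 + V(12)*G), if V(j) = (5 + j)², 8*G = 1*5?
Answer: -1069/8 ≈ -133.63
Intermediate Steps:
G = 5/8 (G = (1*5)/8 = (⅛)*5 = 5/8 ≈ 0.62500)
-(-47 + V(12)*G) = -(-47 + (5 + 12)²*(5/8)) = -(-47 + 17²*(5/8)) = -(-47 + 289*(5/8)) = -(-47 + 1445/8) = -1*1069/8 = -1069/8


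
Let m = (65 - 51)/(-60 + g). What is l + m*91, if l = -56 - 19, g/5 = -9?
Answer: -1307/15 ≈ -87.133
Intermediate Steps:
g = -45 (g = 5*(-9) = -45)
m = -2/15 (m = (65 - 51)/(-60 - 45) = 14/(-105) = 14*(-1/105) = -2/15 ≈ -0.13333)
l = -75
l + m*91 = -75 - 2/15*91 = -75 - 182/15 = -1307/15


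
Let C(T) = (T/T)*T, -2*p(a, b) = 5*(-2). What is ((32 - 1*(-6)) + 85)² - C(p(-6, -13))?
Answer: 15124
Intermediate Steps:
p(a, b) = 5 (p(a, b) = -5*(-2)/2 = -½*(-10) = 5)
C(T) = T (C(T) = 1*T = T)
((32 - 1*(-6)) + 85)² - C(p(-6, -13)) = ((32 - 1*(-6)) + 85)² - 1*5 = ((32 + 6) + 85)² - 5 = (38 + 85)² - 5 = 123² - 5 = 15129 - 5 = 15124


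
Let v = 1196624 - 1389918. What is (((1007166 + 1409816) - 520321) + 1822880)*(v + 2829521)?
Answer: 9805554411807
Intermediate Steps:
v = -193294
(((1007166 + 1409816) - 520321) + 1822880)*(v + 2829521) = (((1007166 + 1409816) - 520321) + 1822880)*(-193294 + 2829521) = ((2416982 - 520321) + 1822880)*2636227 = (1896661 + 1822880)*2636227 = 3719541*2636227 = 9805554411807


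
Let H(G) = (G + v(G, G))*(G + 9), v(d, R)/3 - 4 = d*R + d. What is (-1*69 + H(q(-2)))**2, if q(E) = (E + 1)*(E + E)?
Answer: 844561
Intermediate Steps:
q(E) = 2*E*(1 + E) (q(E) = (1 + E)*(2*E) = 2*E*(1 + E))
v(d, R) = 12 + 3*d + 3*R*d (v(d, R) = 12 + 3*(d*R + d) = 12 + 3*(R*d + d) = 12 + 3*(d + R*d) = 12 + (3*d + 3*R*d) = 12 + 3*d + 3*R*d)
H(G) = (9 + G)*(12 + 3*G**2 + 4*G) (H(G) = (G + (12 + 3*G + 3*G*G))*(G + 9) = (G + (12 + 3*G + 3*G**2))*(9 + G) = (12 + 3*G**2 + 4*G)*(9 + G) = (9 + G)*(12 + 3*G**2 + 4*G))
(-1*69 + H(q(-2)))**2 = (-1*69 + (108 + 3*(2*(-2)*(1 - 2))**3 + 31*(2*(-2)*(1 - 2))**2 + 48*(2*(-2)*(1 - 2))))**2 = (-69 + (108 + 3*(2*(-2)*(-1))**3 + 31*(2*(-2)*(-1))**2 + 48*(2*(-2)*(-1))))**2 = (-69 + (108 + 3*4**3 + 31*4**2 + 48*4))**2 = (-69 + (108 + 3*64 + 31*16 + 192))**2 = (-69 + (108 + 192 + 496 + 192))**2 = (-69 + 988)**2 = 919**2 = 844561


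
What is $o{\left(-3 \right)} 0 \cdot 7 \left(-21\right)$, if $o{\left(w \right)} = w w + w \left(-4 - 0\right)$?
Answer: $0$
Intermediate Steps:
$o{\left(w \right)} = w^{2} - 4 w$ ($o{\left(w \right)} = w^{2} + w \left(-4 + 0\right) = w^{2} + w \left(-4\right) = w^{2} - 4 w$)
$o{\left(-3 \right)} 0 \cdot 7 \left(-21\right) = - 3 \left(-4 - 3\right) 0 \cdot 7 \left(-21\right) = \left(-3\right) \left(-7\right) 0 \left(-21\right) = 21 \cdot 0 \left(-21\right) = 0 \left(-21\right) = 0$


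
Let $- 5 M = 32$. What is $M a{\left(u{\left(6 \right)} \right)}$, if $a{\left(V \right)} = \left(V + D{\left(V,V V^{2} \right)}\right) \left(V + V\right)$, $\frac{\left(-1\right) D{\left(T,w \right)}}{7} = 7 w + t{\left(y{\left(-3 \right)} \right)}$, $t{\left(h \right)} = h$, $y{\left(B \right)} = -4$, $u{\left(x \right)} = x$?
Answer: $810240$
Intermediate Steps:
$M = - \frac{32}{5}$ ($M = \left(- \frac{1}{5}\right) 32 = - \frac{32}{5} \approx -6.4$)
$D{\left(T,w \right)} = 28 - 49 w$ ($D{\left(T,w \right)} = - 7 \left(7 w - 4\right) = - 7 \left(-4 + 7 w\right) = 28 - 49 w$)
$a{\left(V \right)} = 2 V \left(28 + V - 49 V^{3}\right)$ ($a{\left(V \right)} = \left(V - \left(-28 + 49 V V^{2}\right)\right) \left(V + V\right) = \left(V - \left(-28 + 49 V^{3}\right)\right) 2 V = \left(28 + V - 49 V^{3}\right) 2 V = 2 V \left(28 + V - 49 V^{3}\right)$)
$M a{\left(u{\left(6 \right)} \right)} = - \frac{32 \cdot 2 \cdot 6 \left(28 + 6 - 49 \cdot 6^{3}\right)}{5} = - \frac{32 \cdot 2 \cdot 6 \left(28 + 6 - 10584\right)}{5} = - \frac{32 \cdot 2 \cdot 6 \left(-10550\right)}{5} = \left(- \frac{32}{5}\right) \left(-126600\right) = 810240$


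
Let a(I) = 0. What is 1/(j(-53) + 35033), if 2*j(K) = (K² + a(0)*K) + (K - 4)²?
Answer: 1/38062 ≈ 2.6273e-5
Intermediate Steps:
j(K) = K²/2 + (-4 + K)²/2 (j(K) = ((K² + 0*K) + (K - 4)²)/2 = ((K² + 0) + (-4 + K)²)/2 = (K² + (-4 + K)²)/2 = K²/2 + (-4 + K)²/2)
1/(j(-53) + 35033) = 1/((8 + (-53)² - 4*(-53)) + 35033) = 1/((8 + 2809 + 212) + 35033) = 1/(3029 + 35033) = 1/38062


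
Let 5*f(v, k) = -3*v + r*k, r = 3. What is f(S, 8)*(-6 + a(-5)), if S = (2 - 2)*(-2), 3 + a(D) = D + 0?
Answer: -336/5 ≈ -67.200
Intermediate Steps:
a(D) = -3 + D (a(D) = -3 + (D + 0) = -3 + D)
S = 0 (S = 0*(-2) = 0)
f(v, k) = -3*v/5 + 3*k/5 (f(v, k) = (-3*v + 3*k)/5 = -3*v/5 + 3*k/5)
f(S, 8)*(-6 + a(-5)) = (-⅗*0 + (⅗)*8)*(-6 + (-3 - 5)) = (0 + 24/5)*(-6 - 8) = (24/5)*(-14) = -336/5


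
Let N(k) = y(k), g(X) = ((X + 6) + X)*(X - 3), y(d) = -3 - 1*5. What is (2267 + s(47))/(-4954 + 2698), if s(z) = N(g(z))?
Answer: -753/752 ≈ -1.0013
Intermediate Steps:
y(d) = -8 (y(d) = -3 - 5 = -8)
g(X) = (-3 + X)*(6 + 2*X) (g(X) = ((6 + X) + X)*(-3 + X) = (6 + 2*X)*(-3 + X) = (-3 + X)*(6 + 2*X))
N(k) = -8
s(z) = -8
(2267 + s(47))/(-4954 + 2698) = (2267 - 8)/(-4954 + 2698) = 2259/(-2256) = 2259*(-1/2256) = -753/752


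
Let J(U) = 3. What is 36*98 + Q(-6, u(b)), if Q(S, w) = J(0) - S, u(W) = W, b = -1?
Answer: 3537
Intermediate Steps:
Q(S, w) = 3 - S
36*98 + Q(-6, u(b)) = 36*98 + (3 - 1*(-6)) = 3528 + (3 + 6) = 3528 + 9 = 3537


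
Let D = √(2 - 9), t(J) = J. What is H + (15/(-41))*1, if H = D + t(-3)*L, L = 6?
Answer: -753/41 + I*√7 ≈ -18.366 + 2.6458*I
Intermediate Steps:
D = I*√7 (D = √(-7) = I*√7 ≈ 2.6458*I)
H = -18 + I*√7 (H = I*√7 - 3*6 = I*√7 - 18 = -18 + I*√7 ≈ -18.0 + 2.6458*I)
H + (15/(-41))*1 = (-18 + I*√7) + (15/(-41))*1 = (-18 + I*√7) + (15*(-1/41))*1 = (-18 + I*√7) - 15/41*1 = (-18 + I*√7) - 15/41 = -753/41 + I*√7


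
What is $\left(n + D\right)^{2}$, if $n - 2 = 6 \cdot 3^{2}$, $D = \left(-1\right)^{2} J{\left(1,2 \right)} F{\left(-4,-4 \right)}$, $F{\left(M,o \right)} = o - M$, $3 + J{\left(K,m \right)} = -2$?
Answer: $3136$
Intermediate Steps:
$J{\left(K,m \right)} = -5$ ($J{\left(K,m \right)} = -3 - 2 = -5$)
$D = 0$ ($D = \left(-1\right)^{2} \left(-5\right) \left(-4 - -4\right) = 1 \left(-5\right) \left(-4 + 4\right) = \left(-5\right) 0 = 0$)
$n = 56$ ($n = 2 + 6 \cdot 3^{2} = 2 + 6 \cdot 9 = 2 + 54 = 56$)
$\left(n + D\right)^{2} = \left(56 + 0\right)^{2} = 56^{2} = 3136$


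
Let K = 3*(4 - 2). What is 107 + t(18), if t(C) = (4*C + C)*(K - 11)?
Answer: -343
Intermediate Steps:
K = 6 (K = 3*2 = 6)
t(C) = -25*C (t(C) = (4*C + C)*(6 - 11) = (5*C)*(-5) = -25*C)
107 + t(18) = 107 - 25*18 = 107 - 450 = -343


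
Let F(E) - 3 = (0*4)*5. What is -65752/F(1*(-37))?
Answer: -65752/3 ≈ -21917.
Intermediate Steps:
F(E) = 3 (F(E) = 3 + (0*4)*5 = 3 + 0*5 = 3 + 0 = 3)
-65752/F(1*(-37)) = -65752/3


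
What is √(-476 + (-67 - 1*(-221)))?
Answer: I*√322 ≈ 17.944*I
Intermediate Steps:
√(-476 + (-67 - 1*(-221))) = √(-476 + (-67 + 221)) = √(-476 + 154) = √(-322) = I*√322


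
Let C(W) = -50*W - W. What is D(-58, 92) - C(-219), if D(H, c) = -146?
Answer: -11315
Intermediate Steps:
C(W) = -51*W
D(-58, 92) - C(-219) = -146 - (-51)*(-219) = -146 - 1*11169 = -146 - 11169 = -11315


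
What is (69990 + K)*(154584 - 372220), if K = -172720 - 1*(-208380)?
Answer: -22993243400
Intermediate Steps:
K = 35660 (K = -172720 + 208380 = 35660)
(69990 + K)*(154584 - 372220) = (69990 + 35660)*(154584 - 372220) = 105650*(-217636) = -22993243400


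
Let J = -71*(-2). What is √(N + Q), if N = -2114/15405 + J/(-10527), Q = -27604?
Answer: 4*I*√4629314318851105/1638065 ≈ 166.15*I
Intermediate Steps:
J = 142
N = -2715732/18018715 (N = -2114/15405 + 142/(-10527) = -2114*1/15405 + 142*(-1/10527) = -2114/15405 - 142/10527 = -2715732/18018715 ≈ -0.15072)
√(N + Q) = √(-2715732/18018715 - 27604) = √(-497391324592/18018715) = 4*I*√4629314318851105/1638065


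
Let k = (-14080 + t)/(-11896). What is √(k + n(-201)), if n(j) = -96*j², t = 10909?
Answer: I*√137216152518630/5948 ≈ 1969.4*I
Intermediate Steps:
k = 3171/11896 (k = (-14080 + 10909)/(-11896) = -3171*(-1/11896) = 3171/11896 ≈ 0.26656)
√(k + n(-201)) = √(3171/11896 - 96*(-201)²) = √(3171/11896 - 96*40401) = √(3171/11896 - 3878496) = √(-46138585245/11896) = I*√137216152518630/5948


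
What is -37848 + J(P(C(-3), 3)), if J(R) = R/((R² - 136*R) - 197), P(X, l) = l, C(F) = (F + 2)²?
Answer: -22557411/596 ≈ -37848.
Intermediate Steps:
C(F) = (2 + F)²
J(R) = R/(-197 + R² - 136*R)
-37848 + J(P(C(-3), 3)) = -37848 + 3/(-197 + 3² - 136*3) = -37848 + 3/(-197 + 9 - 408) = -37848 + 3/(-596) = -37848 + 3*(-1/596) = -37848 - 3/596 = -22557411/596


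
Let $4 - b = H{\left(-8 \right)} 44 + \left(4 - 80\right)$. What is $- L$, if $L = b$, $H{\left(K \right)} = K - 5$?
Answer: $-652$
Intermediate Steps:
$H{\left(K \right)} = -5 + K$ ($H{\left(K \right)} = K - 5 = -5 + K$)
$b = 652$ ($b = 4 - \left(\left(-5 - 8\right) 44 + \left(4 - 80\right)\right) = 4 - \left(\left(-13\right) 44 + \left(4 - 80\right)\right) = 4 - \left(-572 - 76\right) = 4 - -648 = 4 + 648 = 652$)
$L = 652$
$- L = \left(-1\right) 652 = -652$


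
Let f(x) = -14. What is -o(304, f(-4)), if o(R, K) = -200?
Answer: 200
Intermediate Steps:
-o(304, f(-4)) = -1*(-200) = 200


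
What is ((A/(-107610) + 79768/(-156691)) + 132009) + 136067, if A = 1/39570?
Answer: 178862725353622562909/667210287440700 ≈ 2.6808e+5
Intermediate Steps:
A = 1/39570 ≈ 2.5272e-5
((A/(-107610) + 79768/(-156691)) + 132009) + 136067 = (((1/39570)/(-107610) + 79768/(-156691)) + 132009) + 136067 = (((1/39570)*(-1/107610) + 79768*(-1/156691)) + 132009) + 136067 = ((-1/4258127700 - 79768/156691) + 132009) + 136067 = (-339662330530291/667210287440700 + 132009) + 136067 = 88077423172428836009/667210287440700 + 136067 = 178862725353622562909/667210287440700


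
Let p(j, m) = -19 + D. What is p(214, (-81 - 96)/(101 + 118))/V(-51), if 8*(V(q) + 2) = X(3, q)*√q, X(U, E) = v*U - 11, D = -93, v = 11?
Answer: 3584/6235 + 4928*I*√51/6235 ≈ 0.57482 + 5.6444*I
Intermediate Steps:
X(U, E) = -11 + 11*U (X(U, E) = 11*U - 11 = -11 + 11*U)
V(q) = -2 + 11*√q/4 (V(q) = -2 + ((-11 + 11*3)*√q)/8 = -2 + ((-11 + 33)*√q)/8 = -2 + (22*√q)/8 = -2 + 11*√q/4)
p(j, m) = -112 (p(j, m) = -19 - 93 = -112)
p(214, (-81 - 96)/(101 + 118))/V(-51) = -112/(-2 + 11*√(-51)/4) = -112/(-2 + 11*(I*√51)/4) = -112/(-2 + 11*I*√51/4)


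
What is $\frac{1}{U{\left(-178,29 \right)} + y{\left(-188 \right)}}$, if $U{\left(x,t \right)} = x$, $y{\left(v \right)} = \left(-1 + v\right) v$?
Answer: $\frac{1}{35354} \approx 2.8285 \cdot 10^{-5}$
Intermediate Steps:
$y{\left(v \right)} = v \left(-1 + v\right)$
$\frac{1}{U{\left(-178,29 \right)} + y{\left(-188 \right)}} = \frac{1}{-178 - 188 \left(-1 - 188\right)} = \frac{1}{-178 - -35532} = \frac{1}{-178 + 35532} = \frac{1}{35354}$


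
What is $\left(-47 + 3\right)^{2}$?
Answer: $1936$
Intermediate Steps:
$\left(-47 + 3\right)^{2} = \left(-44\right)^{2} = 1936$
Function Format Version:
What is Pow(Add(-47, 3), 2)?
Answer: 1936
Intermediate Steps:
Pow(Add(-47, 3), 2) = Pow(-44, 2) = 1936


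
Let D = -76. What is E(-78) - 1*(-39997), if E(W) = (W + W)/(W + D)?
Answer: 3079847/77 ≈ 39998.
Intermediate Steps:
E(W) = 2*W/(-76 + W) (E(W) = (W + W)/(W - 76) = (2*W)/(-76 + W) = 2*W/(-76 + W))
E(-78) - 1*(-39997) = 2*(-78)/(-76 - 78) - 1*(-39997) = 2*(-78)/(-154) + 39997 = 2*(-78)*(-1/154) + 39997 = 78/77 + 39997 = 3079847/77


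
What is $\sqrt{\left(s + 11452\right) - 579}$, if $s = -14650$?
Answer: $i \sqrt{3777} \approx 61.457 i$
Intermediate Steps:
$\sqrt{\left(s + 11452\right) - 579} = \sqrt{\left(-14650 + 11452\right) - 579} = \sqrt{-3198 - 579} = \sqrt{-3777} = i \sqrt{3777}$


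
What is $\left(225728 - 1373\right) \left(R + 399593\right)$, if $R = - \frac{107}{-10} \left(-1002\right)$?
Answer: $87245287818$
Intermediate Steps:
$R = - \frac{53607}{5}$ ($R = \left(-107\right) \left(- \frac{1}{10}\right) \left(-1002\right) = \frac{107}{10} \left(-1002\right) = - \frac{53607}{5} \approx -10721.0$)
$\left(225728 - 1373\right) \left(R + 399593\right) = \left(225728 - 1373\right) \left(- \frac{53607}{5} + 399593\right) = 224355 \cdot \frac{1944358}{5} = 87245287818$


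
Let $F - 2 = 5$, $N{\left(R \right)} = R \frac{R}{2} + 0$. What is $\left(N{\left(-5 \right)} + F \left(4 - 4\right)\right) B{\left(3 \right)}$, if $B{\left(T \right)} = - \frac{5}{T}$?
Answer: $- \frac{125}{6} \approx -20.833$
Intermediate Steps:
$N{\left(R \right)} = \frac{R^{2}}{2}$ ($N{\left(R \right)} = R R \frac{1}{2} + 0 = R \frac{R}{2} + 0 = \frac{R^{2}}{2} + 0 = \frac{R^{2}}{2}$)
$F = 7$ ($F = 2 + 5 = 7$)
$\left(N{\left(-5 \right)} + F \left(4 - 4\right)\right) B{\left(3 \right)} = \left(\frac{\left(-5\right)^{2}}{2} + 7 \left(4 - 4\right)\right) \left(- \frac{5}{3}\right) = \left(\frac{1}{2} \cdot 25 + 7 \cdot 0\right) \left(\left(-5\right) \frac{1}{3}\right) = \left(\frac{25}{2} + 0\right) \left(- \frac{5}{3}\right) = \frac{25}{2} \left(- \frac{5}{3}\right) = - \frac{125}{6}$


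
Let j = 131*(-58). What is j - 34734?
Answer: -42332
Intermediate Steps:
j = -7598
j - 34734 = -7598 - 34734 = -42332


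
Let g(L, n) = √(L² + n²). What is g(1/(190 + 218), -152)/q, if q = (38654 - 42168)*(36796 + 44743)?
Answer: -√3845984257/116903442768 ≈ -5.3049e-7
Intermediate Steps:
q = -286528046 (q = -3514*81539 = -286528046)
g(1/(190 + 218), -152)/q = √((1/(190 + 218))² + (-152)²)/(-286528046) = √((1/408)² + 23104)*(-1/286528046) = √(1/166464 + 23104)*(-1/286528046) = √(3845984257/166464)*(-1/286528046) = (√3845984257/408)*(-1/286528046) = -√3845984257/116903442768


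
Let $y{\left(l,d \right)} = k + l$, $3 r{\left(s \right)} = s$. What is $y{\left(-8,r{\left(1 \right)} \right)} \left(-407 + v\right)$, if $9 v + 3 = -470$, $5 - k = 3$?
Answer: $\frac{8272}{3} \approx 2757.3$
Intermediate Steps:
$k = 2$ ($k = 5 - 3 = 2$)
$r{\left(s \right)} = \frac{s}{3}$
$y{\left(l,d \right)} = 2 + l$
$v = - \frac{473}{9}$ ($v = - \frac{1}{3} + \frac{1}{9} \left(-470\right) = - \frac{1}{3} - \frac{470}{9} = - \frac{473}{9} \approx -52.556$)
$y{\left(-8,r{\left(1 \right)} \right)} \left(-407 + v\right) = \left(2 - 8\right) \left(-407 - \frac{473}{9}\right) = \left(-6\right) \left(- \frac{4136}{9}\right) = \frac{8272}{3}$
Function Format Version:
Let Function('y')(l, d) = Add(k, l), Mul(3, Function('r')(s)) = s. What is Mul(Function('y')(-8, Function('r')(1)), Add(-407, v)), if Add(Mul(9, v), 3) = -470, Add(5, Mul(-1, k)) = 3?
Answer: Rational(8272, 3) ≈ 2757.3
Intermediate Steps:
k = 2 (k = Add(5, Mul(-1, 3)) = Add(5, -3) = 2)
Function('r')(s) = Mul(Rational(1, 3), s)
Function('y')(l, d) = Add(2, l)
v = Rational(-473, 9) (v = Add(Rational(-1, 3), Mul(Rational(1, 9), -470)) = Add(Rational(-1, 3), Rational(-470, 9)) = Rational(-473, 9) ≈ -52.556)
Mul(Function('y')(-8, Function('r')(1)), Add(-407, v)) = Mul(Add(2, -8), Add(-407, Rational(-473, 9))) = Mul(-6, Rational(-4136, 9)) = Rational(8272, 3)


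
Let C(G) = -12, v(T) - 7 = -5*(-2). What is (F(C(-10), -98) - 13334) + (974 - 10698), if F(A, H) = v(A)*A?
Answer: -23262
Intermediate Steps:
v(T) = 17 (v(T) = 7 - 5*(-2) = 7 + 10 = 17)
F(A, H) = 17*A
(F(C(-10), -98) - 13334) + (974 - 10698) = (17*(-12) - 13334) + (974 - 10698) = (-204 - 13334) - 9724 = -13538 - 9724 = -23262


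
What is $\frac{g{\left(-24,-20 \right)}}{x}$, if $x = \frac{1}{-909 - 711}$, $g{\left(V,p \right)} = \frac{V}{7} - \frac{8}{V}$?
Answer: $\frac{35100}{7} \approx 5014.3$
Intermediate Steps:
$g{\left(V,p \right)} = - \frac{8}{V} + \frac{V}{7}$ ($g{\left(V,p \right)} = V \frac{1}{7} - \frac{8}{V} = \frac{V}{7} - \frac{8}{V} = - \frac{8}{V} + \frac{V}{7}$)
$x = - \frac{1}{1620}$ ($x = \frac{1}{-1620} = - \frac{1}{1620} \approx -0.00061728$)
$\frac{g{\left(-24,-20 \right)}}{x} = \frac{- \frac{8}{-24} + \frac{1}{7} \left(-24\right)}{- \frac{1}{1620}} = \left(\left(-8\right) \left(- \frac{1}{24}\right) - \frac{24}{7}\right) \left(-1620\right) = \left(\frac{1}{3} - \frac{24}{7}\right) \left(-1620\right) = \left(- \frac{65}{21}\right) \left(-1620\right) = \frac{35100}{7}$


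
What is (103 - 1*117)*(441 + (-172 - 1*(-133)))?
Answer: -5628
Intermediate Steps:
(103 - 1*117)*(441 + (-172 - 1*(-133))) = (103 - 117)*(441 + (-172 + 133)) = -14*(441 - 39) = -14*402 = -5628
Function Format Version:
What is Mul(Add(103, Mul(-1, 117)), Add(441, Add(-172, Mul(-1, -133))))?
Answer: -5628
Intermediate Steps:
Mul(Add(103, Mul(-1, 117)), Add(441, Add(-172, Mul(-1, -133)))) = Mul(Add(103, -117), Add(441, Add(-172, 133))) = Mul(-14, Add(441, -39)) = Mul(-14, 402) = -5628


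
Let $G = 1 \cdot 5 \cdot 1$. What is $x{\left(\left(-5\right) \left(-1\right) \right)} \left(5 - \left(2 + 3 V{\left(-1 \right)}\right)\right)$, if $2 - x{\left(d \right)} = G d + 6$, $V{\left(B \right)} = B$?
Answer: $-174$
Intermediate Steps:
$G = 5$ ($G = 5 \cdot 1 = 5$)
$x{\left(d \right)} = -4 - 5 d$ ($x{\left(d \right)} = 2 - \left(5 d + 6\right) = 2 - \left(6 + 5 d\right) = -4 - 5 d$)
$x{\left(\left(-5\right) \left(-1\right) \right)} \left(5 - \left(2 + 3 V{\left(-1 \right)}\right)\right) = \left(-4 - 5 \left(\left(-5\right) \left(-1\right)\right)\right) \left(5 + \left(\left(\left(-3\right) \left(-1\right) - 2\right) + 0 \cdot 4\right)\right) = \left(-4 - 25\right) \left(5 + \left(\left(3 - 2\right) + 0\right)\right) = \left(-4 - 25\right) \left(5 + \left(1 + 0\right)\right) = - 29 \left(5 + 1\right) = \left(-29\right) 6 = -174$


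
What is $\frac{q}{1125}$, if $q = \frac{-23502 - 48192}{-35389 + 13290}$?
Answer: $\frac{1138}{394625} \approx 0.0028838$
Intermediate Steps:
$q = \frac{10242}{3157}$ ($q = - \frac{71694}{-22099} = \left(-71694\right) \left(- \frac{1}{22099}\right) = \frac{10242}{3157} \approx 3.2442$)
$\frac{q}{1125} = \frac{10242}{3157 \cdot 1125} = \frac{10242}{3157} \cdot \frac{1}{1125} = \frac{1138}{394625}$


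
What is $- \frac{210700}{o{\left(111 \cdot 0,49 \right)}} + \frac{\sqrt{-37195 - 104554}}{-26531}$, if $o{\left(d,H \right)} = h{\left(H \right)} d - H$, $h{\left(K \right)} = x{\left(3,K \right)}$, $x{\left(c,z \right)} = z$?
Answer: $4300 - \frac{i \sqrt{141749}}{26531} \approx 4300.0 - 0.014191 i$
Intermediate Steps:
$h{\left(K \right)} = K$
$o{\left(d,H \right)} = - H + H d$ ($o{\left(d,H \right)} = H d - H = - H + H d$)
$- \frac{210700}{o{\left(111 \cdot 0,49 \right)}} + \frac{\sqrt{-37195 - 104554}}{-26531} = - \frac{210700}{49 \left(-1 + 111 \cdot 0\right)} + \frac{\sqrt{-37195 - 104554}}{-26531} = - \frac{210700}{49 \left(-1 + 0\right)} + \sqrt{-141749} \left(- \frac{1}{26531}\right) = - \frac{210700}{49 \left(-1\right)} + i \sqrt{141749} \left(- \frac{1}{26531}\right) = - \frac{210700}{-49} - \frac{i \sqrt{141749}}{26531} = \left(-210700\right) \left(- \frac{1}{49}\right) - \frac{i \sqrt{141749}}{26531} = 4300 - \frac{i \sqrt{141749}}{26531}$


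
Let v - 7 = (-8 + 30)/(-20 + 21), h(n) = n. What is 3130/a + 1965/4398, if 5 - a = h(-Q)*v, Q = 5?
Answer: 468683/21990 ≈ 21.313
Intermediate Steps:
v = 29 (v = 7 + (-8 + 30)/(-20 + 21) = 7 + 22/1 = 7 + 22*1 = 7 + 22 = 29)
a = 150 (a = 5 - (-1*5)*29 = 5 - (-5)*29 = 5 - 1*(-145) = 5 + 145 = 150)
3130/a + 1965/4398 = 3130/150 + 1965/4398 = 3130*(1/150) + 1965*(1/4398) = 313/15 + 655/1466 = 468683/21990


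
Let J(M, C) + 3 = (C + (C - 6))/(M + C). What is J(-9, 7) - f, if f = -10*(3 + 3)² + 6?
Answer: 347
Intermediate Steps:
f = -354 (f = -10*6² + 6 = -10*36 + 6 = -360 + 6 = -354)
J(M, C) = -3 + (-6 + 2*C)/(C + M) (J(M, C) = -3 + (C + (C - 6))/(M + C) = -3 + (C + (-6 + C))/(C + M) = -3 + (-6 + 2*C)/(C + M))
J(-9, 7) - f = (-6 - 1*7 - 3*(-9))/(7 - 9) - 1*(-354) = (-6 - 7 + 27)/(-2) + 354 = -½*14 + 354 = -7 + 354 = 347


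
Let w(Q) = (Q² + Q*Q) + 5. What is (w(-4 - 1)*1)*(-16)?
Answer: -880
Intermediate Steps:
w(Q) = 5 + 2*Q² (w(Q) = (Q² + Q²) + 5 = 2*Q² + 5 = 5 + 2*Q²)
(w(-4 - 1)*1)*(-16) = ((5 + 2*(-4 - 1)²)*1)*(-16) = ((5 + 2*(-5)²)*1)*(-16) = ((5 + 2*25)*1)*(-16) = ((5 + 50)*1)*(-16) = (55*1)*(-16) = 55*(-16) = -880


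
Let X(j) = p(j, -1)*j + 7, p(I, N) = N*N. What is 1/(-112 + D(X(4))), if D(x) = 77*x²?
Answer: 1/9205 ≈ 0.00010864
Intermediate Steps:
p(I, N) = N²
X(j) = 7 + j (X(j) = (-1)²*j + 7 = 1*j + 7 = j + 7 = 7 + j)
1/(-112 + D(X(4))) = 1/(-112 + 77*(7 + 4)²) = 1/(-112 + 77*11²) = 1/(-112 + 77*121) = 1/(-112 + 9317) = 1/9205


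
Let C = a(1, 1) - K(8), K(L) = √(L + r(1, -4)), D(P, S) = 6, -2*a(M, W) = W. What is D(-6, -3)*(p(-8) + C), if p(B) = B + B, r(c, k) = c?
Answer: -117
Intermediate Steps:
a(M, W) = -W/2
K(L) = √(1 + L) (K(L) = √(L + 1) = √(1 + L))
C = -7/2 (C = -½*1 - √(1 + 8) = -½ - √9 = -½ - 1*3 = -½ - 3 = -7/2 ≈ -3.5000)
p(B) = 2*B
D(-6, -3)*(p(-8) + C) = 6*(2*(-8) - 7/2) = 6*(-16 - 7/2) = 6*(-39/2) = -117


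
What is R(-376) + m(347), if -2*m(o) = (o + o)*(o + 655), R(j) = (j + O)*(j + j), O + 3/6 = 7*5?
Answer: -90886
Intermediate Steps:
O = 69/2 (O = -½ + 7*5 = -½ + 35 = 69/2 ≈ 34.500)
R(j) = 2*j*(69/2 + j) (R(j) = (j + 69/2)*(j + j) = (69/2 + j)*(2*j) = 2*j*(69/2 + j))
m(o) = -o*(655 + o) (m(o) = -(o + o)*(o + 655)/2 = -2*o*(655 + o)/2 = -o*(655 + o))
R(-376) + m(347) = -376*(69 + 2*(-376)) - 1*347*(655 + 347) = -376*(69 - 752) - 1*347*1002 = -376*(-683) - 347694 = 256808 - 347694 = -90886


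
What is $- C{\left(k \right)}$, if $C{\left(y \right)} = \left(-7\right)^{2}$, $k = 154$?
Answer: $-49$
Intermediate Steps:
$C{\left(y \right)} = 49$
$- C{\left(k \right)} = \left(-1\right) 49 = -49$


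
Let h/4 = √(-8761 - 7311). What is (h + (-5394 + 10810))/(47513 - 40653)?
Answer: 1354/1715 + 2*I*√82/245 ≈ 0.7895 + 0.073922*I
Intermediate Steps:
h = 56*I*√82 (h = 4*√(-8761 - 7311) = 4*√(-16072) = 4*(14*I*√82) = 56*I*√82 ≈ 507.1*I)
(h + (-5394 + 10810))/(47513 - 40653) = (56*I*√82 + (-5394 + 10810))/(47513 - 40653) = (56*I*√82 + 5416)/6860 = (5416 + 56*I*√82)*(1/6860) = 1354/1715 + 2*I*√82/245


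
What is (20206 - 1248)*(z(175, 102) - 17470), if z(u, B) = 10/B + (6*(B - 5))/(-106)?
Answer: -895499822588/2703 ≈ -3.3130e+8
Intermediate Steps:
z(u, B) = 15/53 + 10/B - 3*B/53 (z(u, B) = 10/B + (6*(-5 + B))*(-1/106) = 10/B + (-30 + 6*B)*(-1/106) = 10/B + (15/53 - 3*B/53) = 15/53 + 10/B - 3*B/53)
(20206 - 1248)*(z(175, 102) - 17470) = (20206 - 1248)*((1/53)*(530 - 3*102*(-5 + 102))/102 - 17470) = 18958*((1/53)*(1/102)*(530 - 3*102*97) - 17470) = 18958*((1/53)*(1/102)*(530 - 29682) - 17470) = 18958*((1/53)*(1/102)*(-29152) - 17470) = 18958*(-14576/2703 - 17470) = 18958*(-47235986/2703) = -895499822588/2703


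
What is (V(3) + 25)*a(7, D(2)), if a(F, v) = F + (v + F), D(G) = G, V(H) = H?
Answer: 448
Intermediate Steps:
a(F, v) = v + 2*F (a(F, v) = F + (F + v) = v + 2*F)
(V(3) + 25)*a(7, D(2)) = (3 + 25)*(2 + 2*7) = 28*(2 + 14) = 28*16 = 448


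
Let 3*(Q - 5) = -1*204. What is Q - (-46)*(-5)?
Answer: -293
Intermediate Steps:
Q = -63 (Q = 5 + (-1*204)/3 = 5 + (⅓)*(-204) = 5 - 68 = -63)
Q - (-46)*(-5) = -63 - (-46)*(-5) = -63 - 1*230 = -63 - 230 = -293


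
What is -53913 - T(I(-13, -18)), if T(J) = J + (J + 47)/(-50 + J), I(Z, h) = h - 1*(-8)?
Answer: -3234143/60 ≈ -53902.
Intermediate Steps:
I(Z, h) = 8 + h (I(Z, h) = h + 8 = 8 + h)
T(J) = J + (47 + J)/(-50 + J)
-53913 - T(I(-13, -18)) = -53913 - (47 + (8 - 18)² - 49*(8 - 18))/(-50 + (8 - 18)) = -53913 - (47 + (-10)² - 49*(-10))/(-50 - 10) = -53913 - (47 + 100 + 490)/(-60) = -53913 - (-1)*637/60 = -53913 - 1*(-637/60) = -53913 + 637/60 = -3234143/60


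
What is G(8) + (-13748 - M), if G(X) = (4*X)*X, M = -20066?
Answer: 6574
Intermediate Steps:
G(X) = 4*X²
G(8) + (-13748 - M) = 4*8² + (-13748 - 1*(-20066)) = 4*64 + (-13748 + 20066) = 256 + 6318 = 6574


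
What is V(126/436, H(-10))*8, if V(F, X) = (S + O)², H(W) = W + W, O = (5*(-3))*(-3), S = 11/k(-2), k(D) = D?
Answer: 12482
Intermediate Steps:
S = -11/2 (S = 11/(-2) = 11*(-½) = -11/2 ≈ -5.5000)
O = 45 (O = -15*(-3) = 45)
H(W) = 2*W
V(F, X) = 6241/4 (V(F, X) = (-11/2 + 45)² = (79/2)² = 6241/4)
V(126/436, H(-10))*8 = (6241/4)*8 = 12482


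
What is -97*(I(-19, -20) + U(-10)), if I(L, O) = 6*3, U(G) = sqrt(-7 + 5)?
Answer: -1746 - 97*I*sqrt(2) ≈ -1746.0 - 137.18*I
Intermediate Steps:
U(G) = I*sqrt(2) (U(G) = sqrt(-2) = I*sqrt(2))
I(L, O) = 18
-97*(I(-19, -20) + U(-10)) = -97*(18 + I*sqrt(2)) = -1746 - 97*I*sqrt(2)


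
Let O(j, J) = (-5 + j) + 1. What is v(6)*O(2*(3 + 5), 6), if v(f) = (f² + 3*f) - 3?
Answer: 612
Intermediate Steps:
O(j, J) = -4 + j
v(f) = -3 + f² + 3*f
v(6)*O(2*(3 + 5), 6) = (-3 + 6² + 3*6)*(-4 + 2*(3 + 5)) = (-3 + 36 + 18)*(-4 + 2*8) = 51*(-4 + 16) = 51*12 = 612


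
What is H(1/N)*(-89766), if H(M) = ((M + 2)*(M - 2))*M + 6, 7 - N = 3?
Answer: -14407443/32 ≈ -4.5023e+5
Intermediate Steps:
N = 4 (N = 7 - 1*3 = 7 - 3 = 4)
H(M) = 6 + M*(-2 + M)*(2 + M) (H(M) = ((2 + M)*(-2 + M))*M + 6 = ((-2 + M)*(2 + M))*M + 6 = M*(-2 + M)*(2 + M) + 6 = 6 + M*(-2 + M)*(2 + M))
H(1/N)*(-89766) = (6 + (1/4)**3 - 4/4)*(-89766) = (6 + (1/4)**3 - 4*1/4)*(-89766) = (6 + 1/64 - 1)*(-89766) = (321/64)*(-89766) = -14407443/32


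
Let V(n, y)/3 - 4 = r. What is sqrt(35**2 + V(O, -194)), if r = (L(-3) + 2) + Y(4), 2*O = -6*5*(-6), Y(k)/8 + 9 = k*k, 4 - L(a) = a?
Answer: 2*sqrt(358) ≈ 37.842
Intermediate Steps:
L(a) = 4 - a
Y(k) = -72 + 8*k**2 (Y(k) = -72 + 8*(k*k) = -72 + 8*k**2)
O = 90 (O = (-6*5*(-6))/2 = (-30*(-6))/2 = (1/2)*180 = 90)
r = 65 (r = ((4 - 1*(-3)) + 2) + (-72 + 8*4**2) = ((4 + 3) + 2) + (-72 + 8*16) = (7 + 2) + (-72 + 128) = 9 + 56 = 65)
V(n, y) = 207 (V(n, y) = 12 + 3*65 = 12 + 195 = 207)
sqrt(35**2 + V(O, -194)) = sqrt(35**2 + 207) = sqrt(1225 + 207) = sqrt(1432) = 2*sqrt(358)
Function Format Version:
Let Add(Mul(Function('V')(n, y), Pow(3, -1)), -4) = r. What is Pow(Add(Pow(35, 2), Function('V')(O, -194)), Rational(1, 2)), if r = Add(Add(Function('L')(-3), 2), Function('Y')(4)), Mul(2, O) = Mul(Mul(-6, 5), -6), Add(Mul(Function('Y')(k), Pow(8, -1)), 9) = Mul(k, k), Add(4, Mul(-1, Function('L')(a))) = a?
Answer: Mul(2, Pow(358, Rational(1, 2))) ≈ 37.842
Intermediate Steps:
Function('L')(a) = Add(4, Mul(-1, a))
Function('Y')(k) = Add(-72, Mul(8, Pow(k, 2))) (Function('Y')(k) = Add(-72, Mul(8, Mul(k, k))) = Add(-72, Mul(8, Pow(k, 2))))
O = 90 (O = Mul(Rational(1, 2), Mul(Mul(-6, 5), -6)) = Mul(Rational(1, 2), Mul(-30, -6)) = Mul(Rational(1, 2), 180) = 90)
r = 65 (r = Add(Add(Add(4, Mul(-1, -3)), 2), Add(-72, Mul(8, Pow(4, 2)))) = Add(Add(Add(4, 3), 2), Add(-72, Mul(8, 16))) = Add(Add(7, 2), Add(-72, 128)) = Add(9, 56) = 65)
Function('V')(n, y) = 207 (Function('V')(n, y) = Add(12, Mul(3, 65)) = Add(12, 195) = 207)
Pow(Add(Pow(35, 2), Function('V')(O, -194)), Rational(1, 2)) = Pow(Add(Pow(35, 2), 207), Rational(1, 2)) = Pow(Add(1225, 207), Rational(1, 2)) = Pow(1432, Rational(1, 2)) = Mul(2, Pow(358, Rational(1, 2)))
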